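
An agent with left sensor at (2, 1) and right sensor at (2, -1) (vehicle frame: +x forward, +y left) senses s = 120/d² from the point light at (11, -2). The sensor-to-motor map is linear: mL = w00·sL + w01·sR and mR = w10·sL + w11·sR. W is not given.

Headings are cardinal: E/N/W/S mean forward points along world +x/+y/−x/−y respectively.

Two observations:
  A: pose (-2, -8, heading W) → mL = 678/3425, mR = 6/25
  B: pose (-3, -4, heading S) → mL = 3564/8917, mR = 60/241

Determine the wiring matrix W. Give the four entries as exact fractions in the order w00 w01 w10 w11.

1 -1/2 0 1/2

obs A: pose=(-2,-8,W) → sL=60/137, sR=12/25, mL=678/3425, mR=6/25
obs B: pose=(-3,-4,S) → sL=24/37, sR=120/241, mL=3564/8917, mR=60/241
sensor matrix S = [[60/137, 12/25], [24/37, 120/241]]; det S = -2848896/30540725
solve [mL_A; mL_B] = S·[w00; w01] and [mR_A; mR_B] = S·[w10; w11]:
  w00 = 1, w01 = -1/2, w10 = 0, w11 = 1/2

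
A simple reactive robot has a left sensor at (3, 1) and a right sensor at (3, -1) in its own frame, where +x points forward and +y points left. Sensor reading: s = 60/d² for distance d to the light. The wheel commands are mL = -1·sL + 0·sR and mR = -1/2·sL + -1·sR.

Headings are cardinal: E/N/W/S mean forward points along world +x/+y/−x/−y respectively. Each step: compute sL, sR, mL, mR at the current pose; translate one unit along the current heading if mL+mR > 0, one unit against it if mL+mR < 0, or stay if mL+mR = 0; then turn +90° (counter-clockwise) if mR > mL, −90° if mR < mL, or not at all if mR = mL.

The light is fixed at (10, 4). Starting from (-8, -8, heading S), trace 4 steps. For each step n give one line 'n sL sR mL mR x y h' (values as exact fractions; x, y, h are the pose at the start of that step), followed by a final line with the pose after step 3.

n=0: pose=(-8,-8,S); sL=30/257, sR=30/293; mL=-30/257, mR=-12105/75301; mL+mR=-20895/75301 → advance -1; mR−mL=-3315/75301 → turn -1·90°
n=1: pose=(-8,-7,W); sL=4/39, sR=60/541; mL=-4/39, mR=-3422/21099; mL+mR=-1862/7033 → advance -1; mR−mL=-1258/21099 → turn -1·90°
n=2: pose=(-7,-7,N); sL=15/97, sR=3/16; mL=-15/97, mR=-411/1552; mL+mR=-651/1552 → advance -1; mR−mL=-171/1552 → turn -1·90°
n=3: pose=(-7,-8,E); sL=60/317, sR=12/73; mL=-60/317, mR=-5994/23141; mL+mR=-10374/23141 → advance -1; mR−mL=-1614/23141 → turn -1·90°

0 30/257 30/293 -30/257 -12105/75301 -8 -8 S
1 4/39 60/541 -4/39 -3422/21099 -8 -7 W
2 15/97 3/16 -15/97 -411/1552 -7 -7 N
3 60/317 12/73 -60/317 -5994/23141 -7 -8 E
final -8 -8 S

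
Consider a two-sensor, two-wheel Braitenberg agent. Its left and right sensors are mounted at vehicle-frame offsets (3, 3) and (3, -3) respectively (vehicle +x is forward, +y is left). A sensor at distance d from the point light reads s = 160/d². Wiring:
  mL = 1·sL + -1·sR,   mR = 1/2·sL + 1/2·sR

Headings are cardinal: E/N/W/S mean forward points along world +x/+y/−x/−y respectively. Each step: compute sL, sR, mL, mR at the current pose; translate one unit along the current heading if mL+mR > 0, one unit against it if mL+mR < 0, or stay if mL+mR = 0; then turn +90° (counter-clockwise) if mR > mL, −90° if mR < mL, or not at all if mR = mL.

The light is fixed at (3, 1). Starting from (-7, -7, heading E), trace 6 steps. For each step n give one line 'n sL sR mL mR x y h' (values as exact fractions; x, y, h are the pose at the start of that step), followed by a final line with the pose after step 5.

n=0: pose=(-7,-7,E); sL=80/37, sR=16/17; mL=768/629, mR=976/629; mL+mR=1744/629 → advance +1; mR−mL=208/629 → turn +1·90°
n=1: pose=(-6,-7,N); sL=160/169, sR=160/61; mL=-17280/10309, mR=18400/10309; mL+mR=1120/10309 → advance +1; mR−mL=35680/10309 → turn +1·90°
n=2: pose=(-6,-6,W); sL=40/61, sR=1; mL=-21/61, mR=101/122; mL+mR=59/122 → advance +1; mR−mL=143/122 → turn +1·90°
n=3: pose=(-7,-6,S); sL=160/149, sR=160/269; mL=19200/40081, mR=33440/40081; mL+mR=52640/40081 → advance +1; mR−mL=14240/40081 → turn +1·90°
n=4: pose=(-7,-7,E); sL=80/37, sR=16/17; mL=768/629, mR=976/629; mL+mR=1744/629 → advance +1; mR−mL=208/629 → turn +1·90°
n=5: pose=(-6,-7,N); sL=160/169, sR=160/61; mL=-17280/10309, mR=18400/10309; mL+mR=1120/10309 → advance +1; mR−mL=35680/10309 → turn +1·90°

0 80/37 16/17 768/629 976/629 -7 -7 E
1 160/169 160/61 -17280/10309 18400/10309 -6 -7 N
2 40/61 1 -21/61 101/122 -6 -6 W
3 160/149 160/269 19200/40081 33440/40081 -7 -6 S
4 80/37 16/17 768/629 976/629 -7 -7 E
5 160/169 160/61 -17280/10309 18400/10309 -6 -7 N
final -6 -6 W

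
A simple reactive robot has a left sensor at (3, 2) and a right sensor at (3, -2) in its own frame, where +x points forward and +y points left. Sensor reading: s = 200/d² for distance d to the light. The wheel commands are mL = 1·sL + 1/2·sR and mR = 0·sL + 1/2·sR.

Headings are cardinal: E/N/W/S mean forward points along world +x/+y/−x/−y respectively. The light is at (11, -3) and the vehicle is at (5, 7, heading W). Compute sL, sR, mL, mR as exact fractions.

40/29 8/9 476/261 4/9

left sensor world pos  = (2, 5); dL² = 145
right sensor world pos = (2, 9); dR² = 225
sL = 200/145 = 40/29
sR = 200/225 = 8/9
mL = 1·sL + 1/2·sR = 476/261
mR = 0·sL + 1/2·sR = 4/9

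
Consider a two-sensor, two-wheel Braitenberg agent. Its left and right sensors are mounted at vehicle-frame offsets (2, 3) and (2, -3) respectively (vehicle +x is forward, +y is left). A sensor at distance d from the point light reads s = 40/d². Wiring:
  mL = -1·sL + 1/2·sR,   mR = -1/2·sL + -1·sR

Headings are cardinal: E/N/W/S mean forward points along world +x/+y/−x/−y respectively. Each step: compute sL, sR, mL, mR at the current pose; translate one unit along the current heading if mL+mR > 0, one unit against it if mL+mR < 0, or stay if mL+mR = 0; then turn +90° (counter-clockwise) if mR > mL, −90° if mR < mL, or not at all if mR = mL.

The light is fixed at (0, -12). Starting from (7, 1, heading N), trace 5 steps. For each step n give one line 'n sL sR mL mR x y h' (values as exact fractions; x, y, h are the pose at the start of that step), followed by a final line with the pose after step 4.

n=0: pose=(7,1,N); sL=40/241, sR=8/65; mL=-1636/15665, mR=-3228/15665; mL+mR=-4864/15665 → advance -1; mR−mL=-1592/15665 → turn -1·90°
n=1: pose=(7,0,E); sL=20/153, sR=20/81; mL=-10/1377, mR=-430/1377; mL+mR=-440/1377 → advance -1; mR−mL=-140/459 → turn -1·90°
n=2: pose=(6,0,S); sL=40/181, sR=40/109; mL=-740/19729, mR=-9420/19729; mL+mR=-10160/19729 → advance -1; mR−mL=-8680/19729 → turn -1·90°
n=3: pose=(6,1,W); sL=10/29, sR=5/34; mL=-535/1972, mR=-315/986; mL+mR=-1165/1972 → advance -1; mR−mL=-95/1972 → turn -1·90°
n=4: pose=(7,1,N); sL=40/241, sR=8/65; mL=-1636/15665, mR=-3228/15665; mL+mR=-4864/15665 → advance -1; mR−mL=-1592/15665 → turn -1·90°

0 40/241 8/65 -1636/15665 -3228/15665 7 1 N
1 20/153 20/81 -10/1377 -430/1377 7 0 E
2 40/181 40/109 -740/19729 -9420/19729 6 0 S
3 10/29 5/34 -535/1972 -315/986 6 1 W
4 40/241 8/65 -1636/15665 -3228/15665 7 1 N
final 7 0 E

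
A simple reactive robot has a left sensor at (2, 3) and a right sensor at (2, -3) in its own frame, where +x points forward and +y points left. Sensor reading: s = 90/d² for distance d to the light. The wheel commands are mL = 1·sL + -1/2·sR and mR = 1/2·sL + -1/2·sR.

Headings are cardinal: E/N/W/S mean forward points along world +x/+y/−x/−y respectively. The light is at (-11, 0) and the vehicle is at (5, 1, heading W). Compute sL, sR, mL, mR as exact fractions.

9/20 45/106 63/265 27/2120

left sensor world pos  = (3, -2); dL² = 200
right sensor world pos = (3, 4); dR² = 212
sL = 90/200 = 9/20
sR = 90/212 = 45/106
mL = 1·sL + -1/2·sR = 63/265
mR = 1/2·sL + -1/2·sR = 27/2120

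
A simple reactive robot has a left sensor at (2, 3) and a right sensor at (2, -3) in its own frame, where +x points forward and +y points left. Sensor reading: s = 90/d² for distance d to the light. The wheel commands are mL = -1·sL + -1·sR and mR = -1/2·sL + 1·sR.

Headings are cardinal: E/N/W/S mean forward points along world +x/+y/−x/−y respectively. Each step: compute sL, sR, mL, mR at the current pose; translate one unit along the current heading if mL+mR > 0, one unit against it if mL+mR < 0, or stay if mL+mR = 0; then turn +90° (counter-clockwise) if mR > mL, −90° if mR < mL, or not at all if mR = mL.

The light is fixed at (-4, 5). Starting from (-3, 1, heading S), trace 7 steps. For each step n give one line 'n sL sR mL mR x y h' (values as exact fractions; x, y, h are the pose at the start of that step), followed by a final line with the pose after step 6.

n=0: pose=(-3,1,S); sL=45/26, sR=9/4; mL=-207/52, mR=18/13; mL+mR=-135/52 → advance -1; mR−mL=279/52 → turn +1·90°
n=1: pose=(-3,2,E); sL=10, sR=2; mL=-12, mR=-3; mL+mR=-15 → advance -1; mR−mL=9 → turn +1·90°
n=2: pose=(-4,2,N); sL=9, sR=9; mL=-18, mR=9/2; mL+mR=-27/2 → advance -1; mR−mL=45/2 → turn +1·90°
n=3: pose=(-4,1,W); sL=90/53, sR=18; mL=-1044/53, mR=909/53; mL+mR=-135/53 → advance -1; mR−mL=1953/53 → turn +1·90°
n=4: pose=(-3,1,S); sL=45/26, sR=9/4; mL=-207/52, mR=18/13; mL+mR=-135/52 → advance -1; mR−mL=279/52 → turn +1·90°
n=5: pose=(-3,2,E); sL=10, sR=2; mL=-12, mR=-3; mL+mR=-15 → advance -1; mR−mL=9 → turn +1·90°
n=6: pose=(-4,2,N); sL=9, sR=9; mL=-18, mR=9/2; mL+mR=-27/2 → advance -1; mR−mL=45/2 → turn +1·90°

0 45/26 9/4 -207/52 18/13 -3 1 S
1 10 2 -12 -3 -3 2 E
2 9 9 -18 9/2 -4 2 N
3 90/53 18 -1044/53 909/53 -4 1 W
4 45/26 9/4 -207/52 18/13 -3 1 S
5 10 2 -12 -3 -3 2 E
6 9 9 -18 9/2 -4 2 N
final -4 1 W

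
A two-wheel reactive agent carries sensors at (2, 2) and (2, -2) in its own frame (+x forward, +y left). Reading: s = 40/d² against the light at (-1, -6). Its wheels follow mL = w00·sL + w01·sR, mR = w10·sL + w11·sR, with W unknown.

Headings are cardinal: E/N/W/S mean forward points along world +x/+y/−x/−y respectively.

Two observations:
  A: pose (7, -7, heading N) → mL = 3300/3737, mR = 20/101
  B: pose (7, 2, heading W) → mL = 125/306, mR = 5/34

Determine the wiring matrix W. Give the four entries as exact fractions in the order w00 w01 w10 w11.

obs A: pose=(7,-7,N) → sL=40/37, sR=40/101, mL=3300/3737, mR=20/101
obs B: pose=(7,2,W) → sL=5/9, sR=5/17, mL=125/306, mR=5/34
sensor matrix S = [[40/37, 40/101], [5/9, 5/17]]; det S = 56000/571761
solve [mL_A; mL_B] = S·[w00; w01] and [mR_A; mR_B] = S·[w10; w11]:
  w00 = 1, w01 = -1/2, w10 = 0, w11 = 1/2

1 -1/2 0 1/2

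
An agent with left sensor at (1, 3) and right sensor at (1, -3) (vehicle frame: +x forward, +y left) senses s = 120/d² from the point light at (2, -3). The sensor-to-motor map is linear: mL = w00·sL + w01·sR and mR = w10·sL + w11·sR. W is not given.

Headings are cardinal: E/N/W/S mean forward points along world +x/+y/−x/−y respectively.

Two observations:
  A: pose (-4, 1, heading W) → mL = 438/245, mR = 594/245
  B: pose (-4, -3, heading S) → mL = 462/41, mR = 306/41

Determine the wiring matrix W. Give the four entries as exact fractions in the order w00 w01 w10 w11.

1 -1/2 1/2 1

obs A: pose=(-4,1,W) → sL=12/5, sR=60/49, mL=438/245, mR=594/245
obs B: pose=(-4,-3,S) → sL=12, sR=60/41, mL=462/41, mR=306/41
sensor matrix S = [[12/5, 60/49], [12, 60/41]]; det S = -22464/2009
solve [mL_A; mL_B] = S·[w00; w01] and [mR_A; mR_B] = S·[w10; w11]:
  w00 = 1, w01 = -1/2, w10 = 1/2, w11 = 1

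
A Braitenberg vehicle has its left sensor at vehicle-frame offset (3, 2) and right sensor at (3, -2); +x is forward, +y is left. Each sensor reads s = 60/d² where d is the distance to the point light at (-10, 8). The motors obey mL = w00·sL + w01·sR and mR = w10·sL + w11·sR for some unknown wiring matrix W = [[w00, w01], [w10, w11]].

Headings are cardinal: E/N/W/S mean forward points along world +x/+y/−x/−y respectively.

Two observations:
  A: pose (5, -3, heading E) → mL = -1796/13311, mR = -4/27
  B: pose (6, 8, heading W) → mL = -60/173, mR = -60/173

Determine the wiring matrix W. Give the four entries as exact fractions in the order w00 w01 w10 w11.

-1/2 -1/2 -1 0

obs A: pose=(5,-3,E) → sL=4/27, sR=60/493, mL=-1796/13311, mR=-4/27
obs B: pose=(6,8,W) → sL=60/173, sR=60/173, mL=-60/173, mR=-60/173
sensor matrix S = [[4/27, 60/493], [60/173, 60/173]]; det S = 7040/767601
solve [mL_A; mL_B] = S·[w00; w01] and [mR_A; mR_B] = S·[w10; w11]:
  w00 = -1/2, w01 = -1/2, w10 = -1, w11 = 0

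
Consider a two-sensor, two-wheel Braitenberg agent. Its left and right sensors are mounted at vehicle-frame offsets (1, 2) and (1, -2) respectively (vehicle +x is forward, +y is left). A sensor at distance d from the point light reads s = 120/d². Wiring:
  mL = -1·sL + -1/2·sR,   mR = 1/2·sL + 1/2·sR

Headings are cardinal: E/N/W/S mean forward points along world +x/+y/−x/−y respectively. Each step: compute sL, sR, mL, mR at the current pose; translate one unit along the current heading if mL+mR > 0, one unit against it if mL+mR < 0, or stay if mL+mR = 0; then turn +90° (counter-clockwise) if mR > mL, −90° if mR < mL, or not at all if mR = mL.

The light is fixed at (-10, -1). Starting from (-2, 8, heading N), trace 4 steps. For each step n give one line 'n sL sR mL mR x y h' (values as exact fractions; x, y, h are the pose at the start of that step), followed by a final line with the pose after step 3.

0 15/17 3/5 -201/170 63/85 -2 8 N
1 24/17 120/149 -4596/2533 2808/2533 -2 7 W
2 12/17 60/49 -1098/833 804/833 -1 7 S
3 120/221 120/149 -31140/32929 22200/32929 -1 8 E
final -2 8 N

n=0: pose=(-2,8,N); sL=15/17, sR=3/5; mL=-201/170, mR=63/85; mL+mR=-15/34 → advance -1; mR−mL=327/170 → turn +1·90°
n=1: pose=(-2,7,W); sL=24/17, sR=120/149; mL=-4596/2533, mR=2808/2533; mL+mR=-12/17 → advance -1; mR−mL=7404/2533 → turn +1·90°
n=2: pose=(-1,7,S); sL=12/17, sR=60/49; mL=-1098/833, mR=804/833; mL+mR=-6/17 → advance -1; mR−mL=1902/833 → turn +1·90°
n=3: pose=(-1,8,E); sL=120/221, sR=120/149; mL=-31140/32929, mR=22200/32929; mL+mR=-60/221 → advance -1; mR−mL=53340/32929 → turn +1·90°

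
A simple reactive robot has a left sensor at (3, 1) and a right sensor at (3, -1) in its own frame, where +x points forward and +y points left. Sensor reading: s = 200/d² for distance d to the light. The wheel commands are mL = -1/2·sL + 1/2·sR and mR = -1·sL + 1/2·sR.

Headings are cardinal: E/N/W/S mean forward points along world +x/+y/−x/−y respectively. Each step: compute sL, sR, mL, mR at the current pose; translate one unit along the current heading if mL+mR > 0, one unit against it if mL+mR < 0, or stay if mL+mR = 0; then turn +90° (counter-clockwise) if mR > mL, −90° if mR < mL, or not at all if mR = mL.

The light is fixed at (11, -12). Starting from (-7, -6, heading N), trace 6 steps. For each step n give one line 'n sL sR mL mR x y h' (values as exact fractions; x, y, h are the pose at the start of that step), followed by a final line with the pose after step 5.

0 100/221 20/37 360/8177 -1490/8177 -7 -6 N
1 200/261 200/241 2000/62901 -22100/62901 -7 -7 E
2 25/41 50/101 -475/8282 -1500/4141 -8 -7 S
3 200/509 200/533 -2400/271297 -55700/271297 -8 -6 W
4 100/221 20/37 360/8177 -1490/8177 -7 -6 N
5 200/261 200/241 2000/62901 -22100/62901 -7 -7 E
final -8 -7 S

n=0: pose=(-7,-6,N); sL=100/221, sR=20/37; mL=360/8177, mR=-1490/8177; mL+mR=-1130/8177 → advance -1; mR−mL=-50/221 → turn -1·90°
n=1: pose=(-7,-7,E); sL=200/261, sR=200/241; mL=2000/62901, mR=-22100/62901; mL+mR=-6700/20967 → advance -1; mR−mL=-100/261 → turn -1·90°
n=2: pose=(-8,-7,S); sL=25/41, sR=50/101; mL=-475/8282, mR=-1500/4141; mL+mR=-3475/8282 → advance -1; mR−mL=-25/82 → turn -1·90°
n=3: pose=(-8,-6,W); sL=200/509, sR=200/533; mL=-2400/271297, mR=-55700/271297; mL+mR=-58100/271297 → advance -1; mR−mL=-100/509 → turn -1·90°
n=4: pose=(-7,-6,N); sL=100/221, sR=20/37; mL=360/8177, mR=-1490/8177; mL+mR=-1130/8177 → advance -1; mR−mL=-50/221 → turn -1·90°
n=5: pose=(-7,-7,E); sL=200/261, sR=200/241; mL=2000/62901, mR=-22100/62901; mL+mR=-6700/20967 → advance -1; mR−mL=-100/261 → turn -1·90°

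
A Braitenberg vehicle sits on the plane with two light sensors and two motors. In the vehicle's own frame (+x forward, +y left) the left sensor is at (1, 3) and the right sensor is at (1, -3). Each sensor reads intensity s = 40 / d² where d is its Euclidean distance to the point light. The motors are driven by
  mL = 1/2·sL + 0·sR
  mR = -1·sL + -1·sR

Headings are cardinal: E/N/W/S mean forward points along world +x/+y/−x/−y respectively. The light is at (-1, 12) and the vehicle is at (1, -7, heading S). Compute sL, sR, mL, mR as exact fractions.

left sensor world pos  = (4, -8); dL² = 425
right sensor world pos = (-2, -8); dR² = 401
sL = 40/425 = 8/85
sR = 40/401 = 40/401
mL = 1/2·sL + 0·sR = 4/85
mR = -1·sL + -1·sR = -6608/34085

8/85 40/401 4/85 -6608/34085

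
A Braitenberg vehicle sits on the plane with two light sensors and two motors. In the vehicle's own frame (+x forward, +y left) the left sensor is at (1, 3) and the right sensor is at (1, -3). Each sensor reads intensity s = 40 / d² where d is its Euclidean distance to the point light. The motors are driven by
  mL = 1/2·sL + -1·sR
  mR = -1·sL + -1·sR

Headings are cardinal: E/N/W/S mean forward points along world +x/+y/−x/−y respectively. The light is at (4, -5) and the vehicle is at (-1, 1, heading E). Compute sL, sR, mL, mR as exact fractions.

40/97 8/5 -676/485 -976/485

left sensor world pos  = (0, 4); dL² = 97
right sensor world pos = (0, -2); dR² = 25
sL = 40/97 = 40/97
sR = 40/25 = 8/5
mL = 1/2·sL + -1·sR = -676/485
mR = -1·sL + -1·sR = -976/485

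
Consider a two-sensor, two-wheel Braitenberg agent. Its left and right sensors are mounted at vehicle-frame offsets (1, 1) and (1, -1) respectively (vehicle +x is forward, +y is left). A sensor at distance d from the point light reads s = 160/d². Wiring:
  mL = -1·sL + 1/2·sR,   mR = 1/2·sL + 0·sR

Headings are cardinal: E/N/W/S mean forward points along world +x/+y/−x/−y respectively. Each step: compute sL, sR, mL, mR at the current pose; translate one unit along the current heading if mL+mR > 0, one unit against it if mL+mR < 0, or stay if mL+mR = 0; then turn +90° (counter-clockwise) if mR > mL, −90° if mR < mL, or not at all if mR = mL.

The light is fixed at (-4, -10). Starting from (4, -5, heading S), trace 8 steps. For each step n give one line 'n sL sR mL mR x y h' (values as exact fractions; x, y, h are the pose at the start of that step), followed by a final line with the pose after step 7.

n=0: pose=(4,-5,S); sL=160/97, sR=32/13; mL=-528/1261, mR=80/97; mL+mR=512/1261 → advance +1; mR−mL=1568/1261 → turn +1·90°
n=1: pose=(4,-6,E); sL=80/53, sR=16/9; mL=-296/477, mR=40/53; mL+mR=64/477 → advance +1; mR−mL=656/477 → turn +1·90°
n=2: pose=(5,-6,N); sL=160/89, sR=32/25; mL=-2576/2225, mR=80/89; mL+mR=-576/2225 → advance -1; mR−mL=4576/2225 → turn +1·90°
n=3: pose=(5,-7,W); sL=40/17, sR=2; mL=-23/17, mR=20/17; mL+mR=-3/17 → advance -1; mR−mL=43/17 → turn +1·90°
n=4: pose=(6,-7,S); sL=32/25, sR=32/17; mL=-144/425, mR=16/25; mL+mR=128/425 → advance +1; mR−mL=416/425 → turn +1·90°
n=5: pose=(6,-8,E); sL=16/13, sR=80/61; mL=-456/793, mR=8/13; mL+mR=32/793 → advance +1; mR−mL=944/793 → turn +1·90°
n=6: pose=(7,-8,N); sL=160/109, sR=160/153; mL=-15760/16677, mR=80/109; mL+mR=-3520/16677 → advance -1; mR−mL=28000/16677 → turn +1·90°
n=7: pose=(7,-9,W); sL=8/5, sR=20/13; mL=-54/65, mR=4/5; mL+mR=-2/65 → advance -1; mR−mL=106/65 → turn +1·90°

0 160/97 32/13 -528/1261 80/97 4 -5 S
1 80/53 16/9 -296/477 40/53 4 -6 E
2 160/89 32/25 -2576/2225 80/89 5 -6 N
3 40/17 2 -23/17 20/17 5 -7 W
4 32/25 32/17 -144/425 16/25 6 -7 S
5 16/13 80/61 -456/793 8/13 6 -8 E
6 160/109 160/153 -15760/16677 80/109 7 -8 N
7 8/5 20/13 -54/65 4/5 7 -9 W
final 8 -9 S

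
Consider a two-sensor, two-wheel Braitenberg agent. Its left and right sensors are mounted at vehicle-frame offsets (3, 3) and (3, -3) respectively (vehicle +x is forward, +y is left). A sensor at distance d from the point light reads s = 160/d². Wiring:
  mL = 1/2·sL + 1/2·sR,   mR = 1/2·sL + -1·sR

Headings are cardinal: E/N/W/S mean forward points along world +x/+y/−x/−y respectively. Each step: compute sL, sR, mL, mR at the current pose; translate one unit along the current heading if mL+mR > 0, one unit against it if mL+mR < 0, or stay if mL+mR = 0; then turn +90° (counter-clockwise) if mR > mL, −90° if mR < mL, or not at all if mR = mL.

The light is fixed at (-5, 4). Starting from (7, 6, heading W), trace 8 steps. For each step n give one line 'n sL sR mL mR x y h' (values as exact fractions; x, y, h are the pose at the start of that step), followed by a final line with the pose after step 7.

0 80/41 80/53 3760/2173 -1160/2173 7 6 W
1 160/89 160/221 24800/19669 3440/19669 6 6 N
2 20/29 40/49 1070/1421 -670/1421 6 7 E
3 32/45 160/81 544/405 -656/405 7 7 S
4 80/41 16/13 848/533 -136/533 7 8 W
5 160/113 32/49 5728/5537 304/5537 6 8 N
6 8/13 4/5 46/65 -32/65 6 9 E
7 160/229 32/17 5024/3893 -5968/3893 7 9 S
final 7 10 W

n=0: pose=(7,6,W); sL=80/41, sR=80/53; mL=3760/2173, mR=-1160/2173; mL+mR=2600/2173 → advance +1; mR−mL=-120/53 → turn -1·90°
n=1: pose=(6,6,N); sL=160/89, sR=160/221; mL=24800/19669, mR=3440/19669; mL+mR=28240/19669 → advance +1; mR−mL=-240/221 → turn -1·90°
n=2: pose=(6,7,E); sL=20/29, sR=40/49; mL=1070/1421, mR=-670/1421; mL+mR=400/1421 → advance +1; mR−mL=-60/49 → turn -1·90°
n=3: pose=(7,7,S); sL=32/45, sR=160/81; mL=544/405, mR=-656/405; mL+mR=-112/405 → advance -1; mR−mL=-80/27 → turn -1·90°
n=4: pose=(7,8,W); sL=80/41, sR=16/13; mL=848/533, mR=-136/533; mL+mR=712/533 → advance +1; mR−mL=-24/13 → turn -1·90°
n=5: pose=(6,8,N); sL=160/113, sR=32/49; mL=5728/5537, mR=304/5537; mL+mR=6032/5537 → advance +1; mR−mL=-48/49 → turn -1·90°
n=6: pose=(6,9,E); sL=8/13, sR=4/5; mL=46/65, mR=-32/65; mL+mR=14/65 → advance +1; mR−mL=-6/5 → turn -1·90°
n=7: pose=(7,9,S); sL=160/229, sR=32/17; mL=5024/3893, mR=-5968/3893; mL+mR=-944/3893 → advance -1; mR−mL=-48/17 → turn -1·90°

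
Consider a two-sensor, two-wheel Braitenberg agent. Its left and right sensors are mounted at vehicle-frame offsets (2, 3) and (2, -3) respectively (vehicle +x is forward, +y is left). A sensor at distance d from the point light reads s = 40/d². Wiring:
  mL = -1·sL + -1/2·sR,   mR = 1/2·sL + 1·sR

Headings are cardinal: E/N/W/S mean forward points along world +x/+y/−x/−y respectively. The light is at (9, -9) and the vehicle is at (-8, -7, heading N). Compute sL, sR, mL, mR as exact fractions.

left sensor world pos  = (-11, -5); dL² = 416
right sensor world pos = (-5, -5); dR² = 212
sL = 40/416 = 5/52
sR = 40/212 = 10/53
mL = -1·sL + -1/2·sR = -525/2756
mR = 1/2·sL + 1·sR = 1305/5512

5/52 10/53 -525/2756 1305/5512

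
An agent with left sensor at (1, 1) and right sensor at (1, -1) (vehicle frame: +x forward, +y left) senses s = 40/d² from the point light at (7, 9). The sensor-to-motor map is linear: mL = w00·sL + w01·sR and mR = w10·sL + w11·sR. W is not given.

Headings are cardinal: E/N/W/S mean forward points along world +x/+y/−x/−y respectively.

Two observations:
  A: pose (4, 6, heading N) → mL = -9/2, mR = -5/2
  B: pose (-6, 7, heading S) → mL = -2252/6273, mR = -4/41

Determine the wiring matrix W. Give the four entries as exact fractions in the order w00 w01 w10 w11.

obs A: pose=(4,6,N) → sL=2, sR=5, mL=-9/2, mR=-5/2
obs B: pose=(-6,7,S) → sL=40/153, sR=8/41, mL=-2252/6273, mR=-4/41
sensor matrix S = [[2, 5], [40/153, 8/41]]; det S = -5752/6273
solve [mL_A; mL_B] = S·[w00; w01] and [mR_A; mR_B] = S·[w10; w11]:
  w00 = -1, w01 = -1/2, w10 = 0, w11 = -1/2

-1 -1/2 0 -1/2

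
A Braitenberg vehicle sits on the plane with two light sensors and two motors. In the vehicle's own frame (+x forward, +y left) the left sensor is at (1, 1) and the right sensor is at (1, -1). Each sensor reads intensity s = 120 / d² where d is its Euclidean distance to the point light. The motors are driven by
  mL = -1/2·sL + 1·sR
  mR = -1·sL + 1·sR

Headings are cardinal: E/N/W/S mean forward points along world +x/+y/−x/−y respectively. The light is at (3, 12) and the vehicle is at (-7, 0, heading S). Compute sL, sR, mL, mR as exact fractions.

12/25 12/29 126/725 -48/725

left sensor world pos  = (-6, -1); dL² = 250
right sensor world pos = (-8, -1); dR² = 290
sL = 120/250 = 12/25
sR = 120/290 = 12/29
mL = -1/2·sL + 1·sR = 126/725
mR = -1·sL + 1·sR = -48/725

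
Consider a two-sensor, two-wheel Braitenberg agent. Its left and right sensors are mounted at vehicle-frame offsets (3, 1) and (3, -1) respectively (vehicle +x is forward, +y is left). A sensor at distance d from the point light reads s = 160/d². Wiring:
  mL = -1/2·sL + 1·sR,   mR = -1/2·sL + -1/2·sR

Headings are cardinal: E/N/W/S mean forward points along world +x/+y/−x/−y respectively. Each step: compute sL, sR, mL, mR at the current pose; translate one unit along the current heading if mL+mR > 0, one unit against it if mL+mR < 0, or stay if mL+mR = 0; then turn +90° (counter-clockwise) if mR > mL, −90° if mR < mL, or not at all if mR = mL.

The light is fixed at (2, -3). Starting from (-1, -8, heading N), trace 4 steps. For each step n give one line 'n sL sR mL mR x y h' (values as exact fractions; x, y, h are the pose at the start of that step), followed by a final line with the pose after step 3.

n=0: pose=(-1,-8,N); sL=8, sR=20; mL=16, mR=-14; mL+mR=2 → advance +1; mR−mL=-30 → turn -1·90°
n=1: pose=(-1,-7,E); sL=160/9, sR=32/5; mL=-112/45, mR=-544/45; mL+mR=-656/45 → advance -1; mR−mL=-48/5 → turn -1·90°
n=2: pose=(-2,-7,S); sL=80/29, sR=80/37; mL=840/1073, mR=-2640/1073; mL+mR=-1800/1073 → advance -1; mR−mL=-120/37 → turn -1·90°
n=3: pose=(-2,-6,W); sL=32/13, sR=160/53; mL=1232/689, mR=-1888/689; mL+mR=-656/689 → advance -1; mR−mL=-240/53 → turn -1·90°

0 8 20 16 -14 -1 -8 N
1 160/9 32/5 -112/45 -544/45 -1 -7 E
2 80/29 80/37 840/1073 -2640/1073 -2 -7 S
3 32/13 160/53 1232/689 -1888/689 -2 -6 W
final -1 -6 N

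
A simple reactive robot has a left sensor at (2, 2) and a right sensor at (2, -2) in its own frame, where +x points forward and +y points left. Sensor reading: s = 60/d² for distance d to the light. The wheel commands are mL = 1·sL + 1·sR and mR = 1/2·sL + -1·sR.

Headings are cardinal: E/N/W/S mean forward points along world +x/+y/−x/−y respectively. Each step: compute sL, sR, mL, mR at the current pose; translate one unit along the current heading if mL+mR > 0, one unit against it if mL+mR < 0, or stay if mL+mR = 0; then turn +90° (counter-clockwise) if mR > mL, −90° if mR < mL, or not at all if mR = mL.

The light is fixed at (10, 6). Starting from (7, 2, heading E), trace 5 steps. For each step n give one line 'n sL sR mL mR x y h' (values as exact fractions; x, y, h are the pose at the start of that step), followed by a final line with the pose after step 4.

0 12 60/37 504/37 162/37 7 2 E
1 5/3 15/13 110/39 -25/78 8 2 S
2 12/13 12/5 216/65 -126/65 8 1 W
3 30/17 6 132/17 -87/17 7 1 N
4 12 60/37 504/37 162/37 7 2 E
final 8 2 S

n=0: pose=(7,2,E); sL=12, sR=60/37; mL=504/37, mR=162/37; mL+mR=18 → advance +1; mR−mL=-342/37 → turn -1·90°
n=1: pose=(8,2,S); sL=5/3, sR=15/13; mL=110/39, mR=-25/78; mL+mR=5/2 → advance +1; mR−mL=-245/78 → turn -1·90°
n=2: pose=(8,1,W); sL=12/13, sR=12/5; mL=216/65, mR=-126/65; mL+mR=18/13 → advance +1; mR−mL=-342/65 → turn -1·90°
n=3: pose=(7,1,N); sL=30/17, sR=6; mL=132/17, mR=-87/17; mL+mR=45/17 → advance +1; mR−mL=-219/17 → turn -1·90°
n=4: pose=(7,2,E); sL=12, sR=60/37; mL=504/37, mR=162/37; mL+mR=18 → advance +1; mR−mL=-342/37 → turn -1·90°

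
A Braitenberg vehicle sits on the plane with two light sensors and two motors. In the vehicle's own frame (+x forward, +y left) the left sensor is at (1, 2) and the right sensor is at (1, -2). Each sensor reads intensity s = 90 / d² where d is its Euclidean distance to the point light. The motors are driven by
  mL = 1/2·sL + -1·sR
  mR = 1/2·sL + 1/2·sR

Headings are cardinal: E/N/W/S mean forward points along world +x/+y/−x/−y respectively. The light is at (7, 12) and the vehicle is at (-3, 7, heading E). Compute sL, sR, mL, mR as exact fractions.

1 9/13 -5/26 11/13

left sensor world pos  = (-2, 9); dL² = 90
right sensor world pos = (-2, 5); dR² = 130
sL = 90/90 = 1
sR = 90/130 = 9/13
mL = 1/2·sL + -1·sR = -5/26
mR = 1/2·sL + 1/2·sR = 11/13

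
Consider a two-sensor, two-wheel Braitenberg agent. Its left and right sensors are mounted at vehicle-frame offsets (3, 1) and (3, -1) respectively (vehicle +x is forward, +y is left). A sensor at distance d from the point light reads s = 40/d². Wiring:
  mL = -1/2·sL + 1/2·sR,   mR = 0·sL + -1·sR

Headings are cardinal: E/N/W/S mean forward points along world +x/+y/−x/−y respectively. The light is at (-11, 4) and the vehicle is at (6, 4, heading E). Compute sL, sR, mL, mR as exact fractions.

40/401 40/401 0 -40/401

left sensor world pos  = (9, 5); dL² = 401
right sensor world pos = (9, 3); dR² = 401
sL = 40/401 = 40/401
sR = 40/401 = 40/401
mL = -1/2·sL + 1/2·sR = 0
mR = 0·sL + -1·sR = -40/401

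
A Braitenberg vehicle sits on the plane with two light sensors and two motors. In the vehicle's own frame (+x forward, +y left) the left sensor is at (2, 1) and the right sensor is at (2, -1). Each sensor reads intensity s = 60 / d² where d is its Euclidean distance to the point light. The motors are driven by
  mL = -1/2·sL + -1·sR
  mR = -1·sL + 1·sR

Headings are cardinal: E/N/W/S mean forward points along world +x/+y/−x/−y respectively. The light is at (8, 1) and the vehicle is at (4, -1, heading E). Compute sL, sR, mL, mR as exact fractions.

left sensor world pos  = (6, 0); dL² = 5
right sensor world pos = (6, -2); dR² = 13
sL = 60/5 = 12
sR = 60/13 = 60/13
mL = -1/2·sL + -1·sR = -138/13
mR = -1·sL + 1·sR = -96/13

12 60/13 -138/13 -96/13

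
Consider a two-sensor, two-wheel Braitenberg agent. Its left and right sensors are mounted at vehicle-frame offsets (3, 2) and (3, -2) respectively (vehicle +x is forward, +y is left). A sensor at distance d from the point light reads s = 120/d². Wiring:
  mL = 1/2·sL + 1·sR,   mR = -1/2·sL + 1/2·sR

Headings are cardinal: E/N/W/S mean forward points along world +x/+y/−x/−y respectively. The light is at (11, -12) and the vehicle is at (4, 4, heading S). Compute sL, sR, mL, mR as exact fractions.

60/97 12/25 1914/2425 -168/2425

left sensor world pos  = (6, 1); dL² = 194
right sensor world pos = (2, 1); dR² = 250
sL = 120/194 = 60/97
sR = 120/250 = 12/25
mL = 1/2·sL + 1·sR = 1914/2425
mR = -1/2·sL + 1/2·sR = -168/2425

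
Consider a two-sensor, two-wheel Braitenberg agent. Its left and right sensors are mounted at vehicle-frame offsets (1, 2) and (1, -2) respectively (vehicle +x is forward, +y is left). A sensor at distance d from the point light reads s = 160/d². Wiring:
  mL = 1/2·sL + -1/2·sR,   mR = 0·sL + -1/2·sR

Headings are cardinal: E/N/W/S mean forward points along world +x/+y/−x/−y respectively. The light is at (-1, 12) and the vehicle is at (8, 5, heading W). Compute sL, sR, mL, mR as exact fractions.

left sensor world pos  = (7, 3); dL² = 145
right sensor world pos = (7, 7); dR² = 89
sL = 160/145 = 32/29
sR = 160/89 = 160/89
mL = 1/2·sL + -1/2·sR = -896/2581
mR = 0·sL + -1/2·sR = -80/89

32/29 160/89 -896/2581 -80/89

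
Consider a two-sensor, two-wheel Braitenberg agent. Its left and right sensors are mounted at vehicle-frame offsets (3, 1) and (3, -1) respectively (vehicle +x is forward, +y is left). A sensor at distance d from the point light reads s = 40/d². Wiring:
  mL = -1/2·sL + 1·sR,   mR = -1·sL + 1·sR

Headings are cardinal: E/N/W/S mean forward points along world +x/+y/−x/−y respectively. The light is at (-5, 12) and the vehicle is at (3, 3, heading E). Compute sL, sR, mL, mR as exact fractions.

8/37 40/221 596/8177 -288/8177

left sensor world pos  = (6, 4); dL² = 185
right sensor world pos = (6, 2); dR² = 221
sL = 40/185 = 8/37
sR = 40/221 = 40/221
mL = -1/2·sL + 1·sR = 596/8177
mR = -1·sL + 1·sR = -288/8177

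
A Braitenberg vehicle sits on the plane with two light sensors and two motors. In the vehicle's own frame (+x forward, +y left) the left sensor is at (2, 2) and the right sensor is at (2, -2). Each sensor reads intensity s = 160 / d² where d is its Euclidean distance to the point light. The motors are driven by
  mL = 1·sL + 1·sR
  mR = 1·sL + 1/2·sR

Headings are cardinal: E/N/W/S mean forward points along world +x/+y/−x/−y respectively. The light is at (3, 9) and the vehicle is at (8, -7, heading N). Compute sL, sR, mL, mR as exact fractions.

32/41 32/49 2880/2009 2224/2009

left sensor world pos  = (6, -5); dL² = 205
right sensor world pos = (10, -5); dR² = 245
sL = 160/205 = 32/41
sR = 160/245 = 32/49
mL = 1·sL + 1·sR = 2880/2009
mR = 1·sL + 1/2·sR = 2224/2009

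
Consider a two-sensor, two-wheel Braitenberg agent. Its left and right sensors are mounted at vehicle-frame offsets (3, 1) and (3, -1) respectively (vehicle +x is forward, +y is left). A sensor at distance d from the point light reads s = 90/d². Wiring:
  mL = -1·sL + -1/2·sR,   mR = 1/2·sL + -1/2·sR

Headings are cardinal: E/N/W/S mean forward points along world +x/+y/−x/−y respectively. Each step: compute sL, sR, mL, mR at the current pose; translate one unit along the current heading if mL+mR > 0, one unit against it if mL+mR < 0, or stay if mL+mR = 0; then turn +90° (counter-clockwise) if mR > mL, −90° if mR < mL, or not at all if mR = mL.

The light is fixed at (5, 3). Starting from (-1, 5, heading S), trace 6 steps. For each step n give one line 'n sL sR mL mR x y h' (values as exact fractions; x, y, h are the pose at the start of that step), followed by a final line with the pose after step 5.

0 45/13 9/5 -567/130 54/65 -1 5 S
1 18/5 90/13 -459/65 -108/65 -1 6 E
2 9/10 5/4 -61/40 -7/40 -2 6 N
3 90/101 90/109 -14355/11009 360/11009 -2 5 W
4 45/13 9/5 -567/130 54/65 -1 5 S
5 18/5 90/13 -459/65 -108/65 -1 6 E
final -2 6 N

n=0: pose=(-1,5,S); sL=45/13, sR=9/5; mL=-567/130, mR=54/65; mL+mR=-459/130 → advance -1; mR−mL=135/26 → turn +1·90°
n=1: pose=(-1,6,E); sL=18/5, sR=90/13; mL=-459/65, mR=-108/65; mL+mR=-567/65 → advance -1; mR−mL=27/5 → turn +1·90°
n=2: pose=(-2,6,N); sL=9/10, sR=5/4; mL=-61/40, mR=-7/40; mL+mR=-17/10 → advance -1; mR−mL=27/20 → turn +1·90°
n=3: pose=(-2,5,W); sL=90/101, sR=90/109; mL=-14355/11009, mR=360/11009; mL+mR=-13995/11009 → advance -1; mR−mL=135/101 → turn +1·90°
n=4: pose=(-1,5,S); sL=45/13, sR=9/5; mL=-567/130, mR=54/65; mL+mR=-459/130 → advance -1; mR−mL=135/26 → turn +1·90°
n=5: pose=(-1,6,E); sL=18/5, sR=90/13; mL=-459/65, mR=-108/65; mL+mR=-567/65 → advance -1; mR−mL=27/5 → turn +1·90°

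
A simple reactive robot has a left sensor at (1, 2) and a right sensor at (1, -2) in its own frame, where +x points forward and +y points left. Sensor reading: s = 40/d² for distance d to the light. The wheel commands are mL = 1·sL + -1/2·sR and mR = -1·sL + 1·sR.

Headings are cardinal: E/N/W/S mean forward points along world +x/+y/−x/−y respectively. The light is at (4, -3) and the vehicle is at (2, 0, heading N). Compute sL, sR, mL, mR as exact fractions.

left sensor world pos  = (0, 1); dL² = 32
right sensor world pos = (4, 1); dR² = 16
sL = 40/32 = 5/4
sR = 40/16 = 5/2
mL = 1·sL + -1/2·sR = 0
mR = -1·sL + 1·sR = 5/4

5/4 5/2 0 5/4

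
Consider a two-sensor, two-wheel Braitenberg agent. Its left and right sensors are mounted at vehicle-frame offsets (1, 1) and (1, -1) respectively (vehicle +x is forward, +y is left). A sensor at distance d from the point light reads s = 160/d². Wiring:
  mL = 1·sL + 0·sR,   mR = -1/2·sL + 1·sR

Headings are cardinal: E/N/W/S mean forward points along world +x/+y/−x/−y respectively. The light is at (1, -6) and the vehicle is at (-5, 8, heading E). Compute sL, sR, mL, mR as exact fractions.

left sensor world pos  = (-4, 9); dL² = 250
right sensor world pos = (-4, 7); dR² = 194
sL = 160/250 = 16/25
sR = 160/194 = 80/97
mL = 1·sL + 0·sR = 16/25
mR = -1/2·sL + 1·sR = 1224/2425

16/25 80/97 16/25 1224/2425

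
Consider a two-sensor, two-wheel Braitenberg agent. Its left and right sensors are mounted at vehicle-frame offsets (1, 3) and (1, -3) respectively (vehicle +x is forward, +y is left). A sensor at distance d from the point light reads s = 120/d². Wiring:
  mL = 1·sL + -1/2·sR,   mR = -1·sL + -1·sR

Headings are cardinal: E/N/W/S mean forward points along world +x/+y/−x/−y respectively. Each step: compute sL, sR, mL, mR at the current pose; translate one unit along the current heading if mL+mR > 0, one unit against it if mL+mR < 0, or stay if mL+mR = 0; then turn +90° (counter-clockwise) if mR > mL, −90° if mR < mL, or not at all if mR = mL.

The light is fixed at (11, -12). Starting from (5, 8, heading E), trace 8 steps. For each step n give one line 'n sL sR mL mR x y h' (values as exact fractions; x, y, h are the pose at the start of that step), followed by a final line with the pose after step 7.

n=0: pose=(5,8,E); sL=60/277, sR=60/157; mL=1110/43489, mR=-26040/43489; mL+mR=-90/157 → advance -1; mR−mL=-27150/43489 → turn -1·90°
n=1: pose=(4,8,S); sL=120/377, sR=120/461; mL=32700/173797, mR=-100560/173797; mL+mR=-180/461 → advance -1; mR−mL=-133260/173797 → turn -1·90°
n=2: pose=(4,9,W); sL=30/97, sR=3/16; mL=669/3104, mR=-771/1552; mL+mR=-9/32 → advance -1; mR−mL=-2211/3104 → turn -1·90°
n=3: pose=(5,9,N); sL=24/113, sR=120/493; mL=5052/55709, mR=-25392/55709; mL+mR=-180/493 → advance -1; mR−mL=-30444/55709 → turn -1·90°
n=4: pose=(5,8,E); sL=60/277, sR=60/157; mL=1110/43489, mR=-26040/43489; mL+mR=-90/157 → advance -1; mR−mL=-27150/43489 → turn -1·90°
n=5: pose=(4,8,S); sL=120/377, sR=120/461; mL=32700/173797, mR=-100560/173797; mL+mR=-180/461 → advance -1; mR−mL=-133260/173797 → turn -1·90°
n=6: pose=(4,9,W); sL=30/97, sR=3/16; mL=669/3104, mR=-771/1552; mL+mR=-9/32 → advance -1; mR−mL=-2211/3104 → turn -1·90°
n=7: pose=(5,9,N); sL=24/113, sR=120/493; mL=5052/55709, mR=-25392/55709; mL+mR=-180/493 → advance -1; mR−mL=-30444/55709 → turn -1·90°

0 60/277 60/157 1110/43489 -26040/43489 5 8 E
1 120/377 120/461 32700/173797 -100560/173797 4 8 S
2 30/97 3/16 669/3104 -771/1552 4 9 W
3 24/113 120/493 5052/55709 -25392/55709 5 9 N
4 60/277 60/157 1110/43489 -26040/43489 5 8 E
5 120/377 120/461 32700/173797 -100560/173797 4 8 S
6 30/97 3/16 669/3104 -771/1552 4 9 W
7 24/113 120/493 5052/55709 -25392/55709 5 9 N
final 5 8 E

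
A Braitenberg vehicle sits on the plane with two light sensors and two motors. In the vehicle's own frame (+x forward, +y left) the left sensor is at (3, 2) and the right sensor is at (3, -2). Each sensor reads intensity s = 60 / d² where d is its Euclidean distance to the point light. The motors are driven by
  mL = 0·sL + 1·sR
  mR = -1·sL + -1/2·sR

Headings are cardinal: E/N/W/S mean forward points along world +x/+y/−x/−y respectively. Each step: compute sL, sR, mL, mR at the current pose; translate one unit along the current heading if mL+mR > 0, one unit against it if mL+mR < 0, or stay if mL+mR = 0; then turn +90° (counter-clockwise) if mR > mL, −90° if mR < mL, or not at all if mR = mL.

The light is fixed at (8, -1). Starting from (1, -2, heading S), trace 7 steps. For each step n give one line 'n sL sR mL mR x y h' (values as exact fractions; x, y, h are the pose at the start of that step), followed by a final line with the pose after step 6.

n=0: pose=(1,-2,S); sL=60/41, sR=60/97; mL=60/97, mR=-7050/3977; mL+mR=-4590/3977 → advance -1; mR−mL=-9510/3977 → turn -1·90°
n=1: pose=(1,-1,W); sL=15/26, sR=15/26; mL=15/26, mR=-45/52; mL+mR=-15/52 → advance -1; mR−mL=-75/52 → turn -1·90°
n=2: pose=(2,-1,N); sL=60/73, sR=12/5; mL=12/5, mR=-738/365; mL+mR=138/365 → advance +1; mR−mL=-1614/365 → turn -1·90°
n=3: pose=(2,0,E); sL=10/3, sR=6; mL=6, mR=-19/3; mL+mR=-1/3 → advance -1; mR−mL=-37/3 → turn -1·90°
n=4: pose=(1,0,S); sL=60/29, sR=12/17; mL=12/17, mR=-1194/493; mL+mR=-846/493 → advance -1; mR−mL=-1542/493 → turn -1·90°
n=5: pose=(1,1,W); sL=3/5, sR=15/29; mL=15/29, mR=-249/290; mL+mR=-99/290 → advance -1; mR−mL=-399/290 → turn -1·90°
n=6: pose=(2,1,N); sL=60/89, sR=60/41; mL=60/41, mR=-5130/3649; mL+mR=210/3649 → advance +1; mR−mL=-10470/3649 → turn -1·90°

0 60/41 60/97 60/97 -7050/3977 1 -2 S
1 15/26 15/26 15/26 -45/52 1 -1 W
2 60/73 12/5 12/5 -738/365 2 -1 N
3 10/3 6 6 -19/3 2 0 E
4 60/29 12/17 12/17 -1194/493 1 0 S
5 3/5 15/29 15/29 -249/290 1 1 W
6 60/89 60/41 60/41 -5130/3649 2 1 N
final 2 2 E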